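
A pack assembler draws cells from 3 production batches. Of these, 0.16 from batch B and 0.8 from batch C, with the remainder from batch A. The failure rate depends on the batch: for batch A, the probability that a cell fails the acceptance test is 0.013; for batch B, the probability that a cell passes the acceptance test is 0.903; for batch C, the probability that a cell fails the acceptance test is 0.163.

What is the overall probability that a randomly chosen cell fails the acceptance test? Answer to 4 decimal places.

0.1464

P(A) = 1 − (0.16 + 0.8) = 0.04.
P(F|B) = 1 − 0.903 = 0.097.
Using total probability over the partition,
P(F) = P(F|A)·P(A) + P(F|B)·P(B) + P(F|C)·P(C)
      = 0.013·0.04 + 0.097·0.16 + 0.163·0.8
      = 0.00052 + 0.01552 + 0.1304 = 0.14644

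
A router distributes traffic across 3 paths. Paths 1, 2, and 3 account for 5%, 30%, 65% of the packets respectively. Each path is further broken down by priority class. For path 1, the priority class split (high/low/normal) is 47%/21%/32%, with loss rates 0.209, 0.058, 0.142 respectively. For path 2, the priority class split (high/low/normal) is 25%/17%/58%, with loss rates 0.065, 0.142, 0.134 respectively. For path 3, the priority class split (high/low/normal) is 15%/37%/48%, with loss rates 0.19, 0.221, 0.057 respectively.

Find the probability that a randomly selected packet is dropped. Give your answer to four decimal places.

0.1327

P(L|1) = 0.47·0.209 + 0.21·0.058 + 0.32·0.142 = 0.09823 + 0.01218 + 0.04544 = 0.15585
P(L|2) = 0.25·0.065 + 0.17·0.142 + 0.58·0.134 = 0.01625 + 0.02414 + 0.07772 = 0.11811
P(L|3) = 0.15·0.19 + 0.37·0.221 + 0.48·0.057 = 0.0285 + 0.08177 + 0.02736 = 0.13763
Then overall,
P(L) = 0.05·0.15585 + 0.3·0.11811 + 0.65·0.13763
      = 0.0077925 + 0.035433 + 0.0894595 = 0.132685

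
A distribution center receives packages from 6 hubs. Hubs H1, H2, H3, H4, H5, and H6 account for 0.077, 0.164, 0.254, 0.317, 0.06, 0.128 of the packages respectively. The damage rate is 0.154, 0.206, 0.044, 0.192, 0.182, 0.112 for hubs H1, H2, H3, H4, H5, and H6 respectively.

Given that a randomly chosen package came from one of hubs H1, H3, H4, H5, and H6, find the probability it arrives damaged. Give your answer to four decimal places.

0.1306

Let S = {H1, H3, H4, H5, H6}.
P(S) = 0.077 + 0.254 + 0.317 + 0.06 + 0.128 = 0.836.
P(D ∩ S) = 0.154·0.077 + 0.044·0.254 + 0.192·0.317 + 0.182·0.06 + 0.112·0.128 = 0.011858 + 0.011176 + 0.060864 + 0.01092 + 0.014336 = 0.109154.
P(D | S) = 0.109154 / 0.836 = 0.130567…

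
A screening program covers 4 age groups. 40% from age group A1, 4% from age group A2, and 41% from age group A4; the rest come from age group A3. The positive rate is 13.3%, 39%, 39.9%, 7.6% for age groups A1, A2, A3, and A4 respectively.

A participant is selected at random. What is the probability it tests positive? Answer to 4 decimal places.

P(A3) = 1 − (0.4 + 0.04 + 0.41) = 0.15.
P(T) = P(T|A1)·P(A1) + P(T|A2)·P(A2) + P(T|A3)·P(A3) + P(T|A4)·P(A4)
      = 0.133·0.4 + 0.39·0.04 + 0.399·0.15 + 0.076·0.41
      = 0.0532 + 0.0156 + 0.05985 + 0.03116 = 0.15981

P(T) ≈ 0.1598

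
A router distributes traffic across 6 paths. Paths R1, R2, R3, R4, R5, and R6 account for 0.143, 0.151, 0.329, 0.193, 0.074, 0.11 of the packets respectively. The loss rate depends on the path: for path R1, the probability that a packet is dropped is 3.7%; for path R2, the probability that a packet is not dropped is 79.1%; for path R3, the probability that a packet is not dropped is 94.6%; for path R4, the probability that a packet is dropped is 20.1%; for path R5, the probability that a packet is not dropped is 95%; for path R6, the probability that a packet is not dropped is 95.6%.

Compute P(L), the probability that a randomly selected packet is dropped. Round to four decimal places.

P(L) ≈ 0.1019

P(L|R2) = 1 − 0.791 = 0.209.
P(L|R3) = 1 − 0.946 = 0.054.
P(L|R5) = 1 − 0.95 = 0.05.
P(L|R6) = 1 − 0.956 = 0.044.
P(L) = P(L|R1)·P(R1) + P(L|R2)·P(R2) + P(L|R3)·P(R3) + P(L|R4)·P(R4) + P(L|R5)·P(R5) + P(L|R6)·P(R6)
      = 0.037·0.143 + 0.209·0.151 + 0.054·0.329 + 0.201·0.193 + 0.05·0.074 + 0.044·0.11
      = 0.005291 + 0.031559 + 0.017766 + 0.038793 + 0.0037 + 0.00484 = 0.101949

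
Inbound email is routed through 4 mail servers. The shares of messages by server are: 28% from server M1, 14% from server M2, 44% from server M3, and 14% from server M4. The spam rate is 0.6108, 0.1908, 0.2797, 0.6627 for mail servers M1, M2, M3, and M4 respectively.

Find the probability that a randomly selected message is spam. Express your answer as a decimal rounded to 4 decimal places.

0.4136

P(S) = P(S|M1)·P(M1) + P(S|M2)·P(M2) + P(S|M3)·P(M3) + P(S|M4)·P(M4)
      = 0.6108·0.28 + 0.1908·0.14 + 0.2797·0.44 + 0.6627·0.14
      = 0.171024 + 0.026712 + 0.123068 + 0.092778 = 0.413582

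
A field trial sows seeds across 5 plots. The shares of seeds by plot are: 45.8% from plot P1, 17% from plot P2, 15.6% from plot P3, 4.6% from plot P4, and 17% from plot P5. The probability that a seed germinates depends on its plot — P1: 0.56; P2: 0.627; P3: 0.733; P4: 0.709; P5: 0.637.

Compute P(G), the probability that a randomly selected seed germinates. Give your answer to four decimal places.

P(G) ≈ 0.6183

By the law of total probability,
P(G) = P(G|P1)·P(P1) + P(G|P2)·P(P2) + P(G|P3)·P(P3) + P(G|P4)·P(P4) + P(G|P5)·P(P5)
      = 0.56·0.458 + 0.627·0.17 + 0.733·0.156 + 0.709·0.046 + 0.637·0.17
      = 0.25648 + 0.10659 + 0.114348 + 0.032614 + 0.10829 = 0.618322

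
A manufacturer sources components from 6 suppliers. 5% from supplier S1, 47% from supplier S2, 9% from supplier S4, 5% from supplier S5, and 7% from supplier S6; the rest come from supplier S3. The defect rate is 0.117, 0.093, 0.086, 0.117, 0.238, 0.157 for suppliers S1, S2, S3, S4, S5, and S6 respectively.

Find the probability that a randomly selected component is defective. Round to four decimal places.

0.1062

P(S3) = 1 − (0.05 + 0.47 + 0.09 + 0.05 + 0.07) = 0.27.
P(D) = P(D|S1)·P(S1) + P(D|S2)·P(S2) + P(D|S3)·P(S3) + P(D|S4)·P(S4) + P(D|S5)·P(S5) + P(D|S6)·P(S6)
      = 0.117·0.05 + 0.093·0.47 + 0.086·0.27 + 0.117·0.09 + 0.238·0.05 + 0.157·0.07
      = 0.00585 + 0.04371 + 0.02322 + 0.01053 + 0.0119 + 0.01099 = 0.1062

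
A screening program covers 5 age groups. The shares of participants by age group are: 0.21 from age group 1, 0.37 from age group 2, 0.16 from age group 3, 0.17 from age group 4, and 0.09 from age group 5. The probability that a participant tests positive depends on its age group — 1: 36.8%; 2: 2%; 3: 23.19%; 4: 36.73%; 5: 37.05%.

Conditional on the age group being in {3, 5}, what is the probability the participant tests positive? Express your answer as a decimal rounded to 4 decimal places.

Let S = {3, 5}.
P(S) = 0.16 + 0.09 = 0.25.
P(T ∩ S) = 0.2319·0.16 + 0.3705·0.09 = 0.037104 + 0.033345 = 0.070449.
P(T | S) = 0.070449 / 0.25 = 0.281796…

P(T|S) ≈ 0.2818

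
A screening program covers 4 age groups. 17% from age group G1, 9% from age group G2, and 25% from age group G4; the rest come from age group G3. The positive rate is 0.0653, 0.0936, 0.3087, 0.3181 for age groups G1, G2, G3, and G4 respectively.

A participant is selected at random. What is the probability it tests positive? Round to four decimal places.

P(T) ≈ 0.2503

P(G3) = 1 − (0.17 + 0.09 + 0.25) = 0.49.
By the law of total probability,
P(T) = P(T|G1)·P(G1) + P(T|G2)·P(G2) + P(T|G3)·P(G3) + P(T|G4)·P(G4)
      = 0.0653·0.17 + 0.0936·0.09 + 0.3087·0.49 + 0.3181·0.25
      = 0.011101 + 0.008424 + 0.151263 + 0.079525 = 0.250313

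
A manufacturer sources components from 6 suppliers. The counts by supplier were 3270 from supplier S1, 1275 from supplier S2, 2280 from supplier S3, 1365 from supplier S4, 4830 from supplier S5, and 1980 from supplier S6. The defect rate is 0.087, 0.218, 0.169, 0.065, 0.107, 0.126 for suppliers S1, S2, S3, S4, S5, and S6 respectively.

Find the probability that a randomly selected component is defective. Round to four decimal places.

Total: 3270 + 1275 + 2280 + 1365 + 4830 + 1980 = 15000.
P(S1) = 3270/15000 = 0.218. P(S2) = 1275/15000 = 0.085. P(S3) = 2280/15000 = 0.152. P(S4) = 1365/15000 = 0.091. P(S5) = 4830/15000 = 0.322. P(S6) = 1980/15000 = 0.132.
P(D) = P(D|S1)·P(S1) + P(D|S2)·P(S2) + P(D|S3)·P(S3) + P(D|S4)·P(S4) + P(D|S5)·P(S5) + P(D|S6)·P(S6)
      = 0.087·0.218 + 0.218·0.085 + 0.169·0.152 + 0.065·0.091 + 0.107·0.322 + 0.126·0.132
      = 0.018966 + 0.01853 + 0.025688 + 0.005915 + 0.034454 + 0.016632 = 0.120185

0.1202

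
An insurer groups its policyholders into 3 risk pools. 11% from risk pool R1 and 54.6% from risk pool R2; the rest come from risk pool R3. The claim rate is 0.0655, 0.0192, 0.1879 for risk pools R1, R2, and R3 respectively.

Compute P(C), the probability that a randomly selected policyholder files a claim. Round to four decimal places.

P(C) ≈ 0.0823

P(R3) = 1 − (0.11 + 0.546) = 0.344.
Using total probability over the partition,
P(C) = P(C|R1)·P(R1) + P(C|R2)·P(R2) + P(C|R3)·P(R3)
      = 0.0655·0.11 + 0.0192·0.546 + 0.1879·0.344
      = 0.007205 + 0.0104832 + 0.0646376 = 0.0823258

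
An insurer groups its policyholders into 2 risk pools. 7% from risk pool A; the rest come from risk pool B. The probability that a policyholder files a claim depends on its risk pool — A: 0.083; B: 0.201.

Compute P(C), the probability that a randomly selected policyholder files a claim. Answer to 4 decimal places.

P(B) = 1 − (0.07) = 0.93.
Using total probability over the partition,
P(C) = P(C|A)·P(A) + P(C|B)·P(B)
      = 0.083·0.07 + 0.201·0.93
      = 0.00581 + 0.18693 = 0.19274

0.1927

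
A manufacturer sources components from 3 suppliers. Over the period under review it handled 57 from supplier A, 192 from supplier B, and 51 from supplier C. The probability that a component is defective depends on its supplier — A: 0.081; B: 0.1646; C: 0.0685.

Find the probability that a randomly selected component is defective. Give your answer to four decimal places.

P(D) ≈ 0.1324

Total: 57 + 192 + 51 = 300.
P(A) = 57/300 = 0.19. P(B) = 192/300 = 0.64. P(C) = 51/300 = 0.17.
P(D) = P(D|A)·P(A) + P(D|B)·P(B) + P(D|C)·P(C)
      = 0.081·0.19 + 0.1646·0.64 + 0.0685·0.17
      = 0.01539 + 0.105344 + 0.011645 = 0.132379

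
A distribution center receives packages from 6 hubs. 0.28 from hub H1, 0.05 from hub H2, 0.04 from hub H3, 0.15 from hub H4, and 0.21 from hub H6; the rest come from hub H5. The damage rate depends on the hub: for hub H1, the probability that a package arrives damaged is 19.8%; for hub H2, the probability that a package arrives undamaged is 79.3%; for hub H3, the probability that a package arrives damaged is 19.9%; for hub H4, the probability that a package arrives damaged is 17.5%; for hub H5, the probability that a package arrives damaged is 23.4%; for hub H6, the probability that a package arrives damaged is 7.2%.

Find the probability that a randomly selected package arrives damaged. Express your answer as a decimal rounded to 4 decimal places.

P(H5) = 1 − (0.28 + 0.05 + 0.04 + 0.15 + 0.21) = 0.27.
P(D|H2) = 1 − 0.793 = 0.207.
P(D) = P(D|H1)·P(H1) + P(D|H2)·P(H2) + P(D|H3)·P(H3) + P(D|H4)·P(H4) + P(D|H5)·P(H5) + P(D|H6)·P(H6)
      = 0.198·0.28 + 0.207·0.05 + 0.199·0.04 + 0.175·0.15 + 0.234·0.27 + 0.072·0.21
      = 0.05544 + 0.01035 + 0.00796 + 0.02625 + 0.06318 + 0.01512 = 0.1783

0.1783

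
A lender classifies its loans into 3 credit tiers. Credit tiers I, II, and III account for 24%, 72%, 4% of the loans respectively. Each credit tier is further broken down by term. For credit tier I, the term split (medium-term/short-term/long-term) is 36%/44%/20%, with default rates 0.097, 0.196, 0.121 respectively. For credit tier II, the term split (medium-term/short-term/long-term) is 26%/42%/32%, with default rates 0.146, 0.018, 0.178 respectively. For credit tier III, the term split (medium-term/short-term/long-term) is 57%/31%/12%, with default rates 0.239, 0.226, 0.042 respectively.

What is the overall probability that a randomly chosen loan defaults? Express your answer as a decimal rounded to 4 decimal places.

P(D) ≈ 0.1171

P(D|I) = 0.36·0.097 + 0.44·0.196 + 0.2·0.121 = 0.03492 + 0.08624 + 0.0242 = 0.14536
P(D|II) = 0.26·0.146 + 0.42·0.018 + 0.32·0.178 = 0.03796 + 0.00756 + 0.05696 = 0.10248
P(D|III) = 0.57·0.239 + 0.31·0.226 + 0.12·0.042 = 0.13623 + 0.07006 + 0.00504 = 0.21133
Then overall,
P(D) = 0.24·0.14536 + 0.72·0.10248 + 0.04·0.21133
      = 0.0348864 + 0.0737856 + 0.0084532 = 0.1171252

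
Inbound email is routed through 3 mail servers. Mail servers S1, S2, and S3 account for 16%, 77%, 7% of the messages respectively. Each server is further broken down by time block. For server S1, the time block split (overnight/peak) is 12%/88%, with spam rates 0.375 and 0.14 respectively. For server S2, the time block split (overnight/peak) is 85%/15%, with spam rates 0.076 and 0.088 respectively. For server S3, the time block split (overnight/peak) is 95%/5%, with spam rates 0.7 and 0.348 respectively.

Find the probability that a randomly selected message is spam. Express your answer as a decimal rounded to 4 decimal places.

0.1346

P(S|S1) = 0.12·0.375 + 0.88·0.14 = 0.045 + 0.1232 = 0.1682
P(S|S2) = 0.85·0.076 + 0.15·0.088 = 0.0646 + 0.0132 = 0.0778
P(S|S3) = 0.95·0.7 + 0.05·0.348 = 0.665 + 0.0174 = 0.6824
By total probability over the outer partition,
P(S) = 0.16·0.1682 + 0.77·0.0778 + 0.07·0.6824
      = 0.026912 + 0.059906 + 0.047768 = 0.134586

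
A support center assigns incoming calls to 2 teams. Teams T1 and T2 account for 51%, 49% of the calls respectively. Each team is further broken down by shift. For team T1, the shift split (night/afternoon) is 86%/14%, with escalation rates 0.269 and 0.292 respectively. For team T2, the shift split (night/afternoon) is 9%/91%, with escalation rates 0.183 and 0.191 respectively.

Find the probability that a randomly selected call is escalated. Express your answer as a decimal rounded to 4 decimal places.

P(E|T1) = 0.86·0.269 + 0.14·0.292 = 0.23134 + 0.04088 = 0.27222
P(E|T2) = 0.09·0.183 + 0.91·0.191 = 0.01647 + 0.17381 = 0.19028
Then overall,
P(E) = 0.51·0.27222 + 0.49·0.19028
      = 0.1388322 + 0.0932372 = 0.2320694

0.2321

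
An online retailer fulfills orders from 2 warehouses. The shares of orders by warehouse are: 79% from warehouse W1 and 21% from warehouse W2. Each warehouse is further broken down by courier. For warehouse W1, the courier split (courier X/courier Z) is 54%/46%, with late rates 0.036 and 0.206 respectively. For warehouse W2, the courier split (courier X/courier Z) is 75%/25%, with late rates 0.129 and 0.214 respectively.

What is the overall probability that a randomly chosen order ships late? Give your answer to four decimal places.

P(L|W1) = 0.54·0.036 + 0.46·0.206 = 0.01944 + 0.09476 = 0.1142
P(L|W2) = 0.75·0.129 + 0.25·0.214 = 0.09675 + 0.0535 = 0.15025
By total probability over the outer partition,
P(L) = 0.79·0.1142 + 0.21·0.15025
      = 0.090218 + 0.0315525 = 0.1217705

0.1218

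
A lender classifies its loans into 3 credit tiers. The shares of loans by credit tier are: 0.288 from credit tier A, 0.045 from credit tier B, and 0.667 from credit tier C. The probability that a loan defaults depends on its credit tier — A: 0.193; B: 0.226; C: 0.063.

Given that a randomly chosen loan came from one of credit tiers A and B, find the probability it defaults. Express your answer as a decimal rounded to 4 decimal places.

Let S = {A, B}.
P(S) = 0.288 + 0.045 = 0.333.
P(D ∩ S) = 0.193·0.288 + 0.226·0.045 = 0.055584 + 0.01017 = 0.065754.
P(D | S) = 0.065754 / 0.333 = 0.197459…

0.1975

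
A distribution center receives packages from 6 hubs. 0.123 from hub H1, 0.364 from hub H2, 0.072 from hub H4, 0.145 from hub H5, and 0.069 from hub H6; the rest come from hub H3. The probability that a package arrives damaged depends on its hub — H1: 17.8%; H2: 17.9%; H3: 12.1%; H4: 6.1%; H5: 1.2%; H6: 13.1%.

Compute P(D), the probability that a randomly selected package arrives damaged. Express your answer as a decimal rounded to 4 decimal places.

P(D) ≈ 0.1297

P(H3) = 1 − (0.123 + 0.364 + 0.072 + 0.145 + 0.069) = 0.227.
P(D) = P(D|H1)·P(H1) + P(D|H2)·P(H2) + P(D|H3)·P(H3) + P(D|H4)·P(H4) + P(D|H5)·P(H5) + P(D|H6)·P(H6)
      = 0.178·0.123 + 0.179·0.364 + 0.121·0.227 + 0.061·0.072 + 0.012·0.145 + 0.131·0.069
      = 0.021894 + 0.065156 + 0.027467 + 0.004392 + 0.00174 + 0.009039 = 0.129688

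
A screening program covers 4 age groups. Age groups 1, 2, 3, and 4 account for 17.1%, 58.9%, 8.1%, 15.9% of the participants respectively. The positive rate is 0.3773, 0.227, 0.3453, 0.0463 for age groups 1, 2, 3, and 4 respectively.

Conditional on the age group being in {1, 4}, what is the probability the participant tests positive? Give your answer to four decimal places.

0.2178

Let S = {1, 4}.
P(S) = 0.171 + 0.159 = 0.33.
P(T ∩ S) = 0.3773·0.171 + 0.0463·0.159 = 0.0645183 + 0.0073617 = 0.07188.
P(T | S) = 0.07188 / 0.33 = 0.217818…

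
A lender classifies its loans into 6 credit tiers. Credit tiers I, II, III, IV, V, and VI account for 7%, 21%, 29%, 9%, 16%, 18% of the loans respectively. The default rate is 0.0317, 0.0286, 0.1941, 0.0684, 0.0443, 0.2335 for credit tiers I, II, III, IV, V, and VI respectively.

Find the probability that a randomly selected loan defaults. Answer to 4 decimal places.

P(D) = P(D|I)·P(I) + P(D|II)·P(II) + P(D|III)·P(III) + P(D|IV)·P(IV) + P(D|V)·P(V) + P(D|VI)·P(VI)
      = 0.0317·0.07 + 0.0286·0.21 + 0.1941·0.29 + 0.0684·0.09 + 0.0443·0.16 + 0.2335·0.18
      = 0.002219 + 0.006006 + 0.056289 + 0.006156 + 0.007088 + 0.04203 = 0.119788

P(D) ≈ 0.1198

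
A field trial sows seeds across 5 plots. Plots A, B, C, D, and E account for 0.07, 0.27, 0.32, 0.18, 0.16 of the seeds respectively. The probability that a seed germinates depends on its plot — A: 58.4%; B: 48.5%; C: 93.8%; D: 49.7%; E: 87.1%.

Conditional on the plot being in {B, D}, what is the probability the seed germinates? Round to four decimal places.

Let S = {B, D}.
P(S) = 0.27 + 0.18 = 0.45.
P(G ∩ S) = 0.485·0.27 + 0.497·0.18 = 0.13095 + 0.08946 = 0.22041.
P(G | S) = 0.22041 / 0.45 = 0.489800…

0.4898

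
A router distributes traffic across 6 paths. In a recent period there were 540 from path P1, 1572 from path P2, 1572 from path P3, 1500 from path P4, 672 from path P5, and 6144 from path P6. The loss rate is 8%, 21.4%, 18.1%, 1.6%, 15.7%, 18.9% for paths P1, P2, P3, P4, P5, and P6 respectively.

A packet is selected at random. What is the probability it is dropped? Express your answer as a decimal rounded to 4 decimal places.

Total: 540 + 1572 + 1572 + 1500 + 672 + 6144 = 12000.
P(P1) = 540/12000 = 0.045. P(P2) = 1572/12000 = 0.131. P(P3) = 1572/12000 = 0.131. P(P4) = 1500/12000 = 0.125. P(P5) = 672/12000 = 0.056. P(P6) = 6144/12000 = 0.512.
Using total probability over the partition,
P(L) = P(L|P1)·P(P1) + P(L|P2)·P(P2) + P(L|P3)·P(P3) + P(L|P4)·P(P4) + P(L|P5)·P(P5) + P(L|P6)·P(P6)
      = 0.08·0.045 + 0.214·0.131 + 0.181·0.131 + 0.016·0.125 + 0.157·0.056 + 0.189·0.512
      = 0.0036 + 0.028034 + 0.023711 + 0.002 + 0.008792 + 0.096768 = 0.162905

0.1629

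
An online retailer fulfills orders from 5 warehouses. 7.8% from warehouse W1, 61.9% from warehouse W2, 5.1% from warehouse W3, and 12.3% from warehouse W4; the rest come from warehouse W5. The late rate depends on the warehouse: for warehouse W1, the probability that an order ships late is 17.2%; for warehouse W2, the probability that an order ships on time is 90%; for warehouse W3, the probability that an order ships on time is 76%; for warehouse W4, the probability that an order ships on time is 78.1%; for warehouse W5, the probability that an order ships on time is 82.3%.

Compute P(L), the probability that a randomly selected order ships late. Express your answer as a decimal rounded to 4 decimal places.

P(W5) = 1 − (0.078 + 0.619 + 0.051 + 0.123) = 0.129.
P(L|W2) = 1 − 0.9 = 0.1.
P(L|W3) = 1 − 0.76 = 0.24.
P(L|W4) = 1 − 0.781 = 0.219.
P(L|W5) = 1 − 0.823 = 0.177.
P(L) = P(L|W1)·P(W1) + P(L|W2)·P(W2) + P(L|W3)·P(W3) + P(L|W4)·P(W4) + P(L|W5)·P(W5)
      = 0.172·0.078 + 0.1·0.619 + 0.24·0.051 + 0.219·0.123 + 0.177·0.129
      = 0.013416 + 0.0619 + 0.01224 + 0.026937 + 0.022833 = 0.137326

P(L) ≈ 0.1373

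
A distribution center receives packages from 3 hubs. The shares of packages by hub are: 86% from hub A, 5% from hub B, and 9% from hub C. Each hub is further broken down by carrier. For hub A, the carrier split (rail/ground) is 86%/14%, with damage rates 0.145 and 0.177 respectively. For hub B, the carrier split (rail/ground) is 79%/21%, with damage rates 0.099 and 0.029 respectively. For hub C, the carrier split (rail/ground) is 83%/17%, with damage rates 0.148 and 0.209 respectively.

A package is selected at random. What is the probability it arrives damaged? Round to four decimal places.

P(D|A) = 0.86·0.145 + 0.14·0.177 = 0.1247 + 0.02478 = 0.14948
P(D|B) = 0.79·0.099 + 0.21·0.029 = 0.07821 + 0.00609 = 0.0843
P(D|C) = 0.83·0.148 + 0.17·0.209 = 0.12284 + 0.03553 = 0.15837
Then overall,
P(D) = 0.86·0.14948 + 0.05·0.0843 + 0.09·0.15837
      = 0.1285528 + 0.004215 + 0.0142533 = 0.1470211

0.1470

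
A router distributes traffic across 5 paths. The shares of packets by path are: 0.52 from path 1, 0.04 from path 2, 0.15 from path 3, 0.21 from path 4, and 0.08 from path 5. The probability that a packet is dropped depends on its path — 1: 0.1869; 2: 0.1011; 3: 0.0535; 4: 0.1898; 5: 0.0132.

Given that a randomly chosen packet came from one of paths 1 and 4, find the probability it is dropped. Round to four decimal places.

P(L|S) ≈ 0.1877

Let S = {1, 4}.
P(S) = 0.52 + 0.21 = 0.73.
P(L ∩ S) = 0.1869·0.52 + 0.1898·0.21 = 0.097188 + 0.039858 = 0.137046.
P(L | S) = 0.137046 / 0.73 = 0.187734…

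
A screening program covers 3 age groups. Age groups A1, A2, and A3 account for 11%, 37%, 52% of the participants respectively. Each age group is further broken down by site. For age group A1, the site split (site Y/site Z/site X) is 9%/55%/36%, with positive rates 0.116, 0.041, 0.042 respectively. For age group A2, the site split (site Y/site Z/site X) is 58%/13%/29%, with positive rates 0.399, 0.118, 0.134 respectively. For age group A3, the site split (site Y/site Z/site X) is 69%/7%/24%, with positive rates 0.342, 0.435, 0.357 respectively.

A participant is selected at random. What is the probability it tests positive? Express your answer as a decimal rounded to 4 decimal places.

P(T) ≈ 0.2941

P(T|A1) = 0.09·0.116 + 0.55·0.041 + 0.36·0.042 = 0.01044 + 0.02255 + 0.01512 = 0.04811
P(T|A2) = 0.58·0.399 + 0.13·0.118 + 0.29·0.134 = 0.23142 + 0.01534 + 0.03886 = 0.28562
P(T|A3) = 0.69·0.342 + 0.07·0.435 + 0.24·0.357 = 0.23598 + 0.03045 + 0.08568 = 0.35211
By total probability over the outer partition,
P(T) = 0.11·0.04811 + 0.37·0.28562 + 0.52·0.35211
      = 0.0052921 + 0.1056794 + 0.1830972 = 0.2940687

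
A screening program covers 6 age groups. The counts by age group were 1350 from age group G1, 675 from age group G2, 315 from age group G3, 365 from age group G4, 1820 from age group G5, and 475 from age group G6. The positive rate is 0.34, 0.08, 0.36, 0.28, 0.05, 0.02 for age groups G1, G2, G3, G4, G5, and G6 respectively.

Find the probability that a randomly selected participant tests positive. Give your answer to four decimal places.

Total: 1350 + 675 + 315 + 365 + 1820 + 475 = 5000.
P(G1) = 1350/5000 = 0.27. P(G2) = 675/5000 = 0.135. P(G3) = 315/5000 = 0.063. P(G4) = 365/5000 = 0.073. P(G5) = 1820/5000 = 0.364. P(G6) = 475/5000 = 0.095.
Summing over the partition,
P(T) = P(T|G1)·P(G1) + P(T|G2)·P(G2) + P(T|G3)·P(G3) + P(T|G4)·P(G4) + P(T|G5)·P(G5) + P(T|G6)·P(G6)
      = 0.34·0.27 + 0.08·0.135 + 0.36·0.063 + 0.28·0.073 + 0.05·0.364 + 0.02·0.095
      = 0.0918 + 0.0108 + 0.02268 + 0.02044 + 0.0182 + 0.0019 = 0.16582

0.1658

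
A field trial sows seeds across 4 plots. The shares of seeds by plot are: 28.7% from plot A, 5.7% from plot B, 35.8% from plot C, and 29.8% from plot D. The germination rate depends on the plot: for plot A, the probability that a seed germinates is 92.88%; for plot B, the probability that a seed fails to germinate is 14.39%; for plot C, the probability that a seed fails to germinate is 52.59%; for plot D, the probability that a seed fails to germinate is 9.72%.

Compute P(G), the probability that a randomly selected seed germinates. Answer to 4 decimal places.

P(G) ≈ 0.7541

P(G|B) = 1 − 0.1439 = 0.8561.
P(G|C) = 1 − 0.5259 = 0.4741.
P(G|D) = 1 − 0.0972 = 0.9028.
By the law of total probability,
P(G) = P(G|A)·P(A) + P(G|B)·P(B) + P(G|C)·P(C) + P(G|D)·P(D)
      = 0.9288·0.287 + 0.8561·0.057 + 0.4741·0.358 + 0.9028·0.298
      = 0.2665656 + 0.0487977 + 0.1697278 + 0.2690344 = 0.7541255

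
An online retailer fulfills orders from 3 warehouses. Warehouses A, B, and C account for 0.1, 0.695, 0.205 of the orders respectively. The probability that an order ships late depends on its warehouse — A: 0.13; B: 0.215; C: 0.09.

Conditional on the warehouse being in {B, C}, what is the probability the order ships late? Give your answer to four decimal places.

0.1865

Let S = {B, C}.
P(S) = 0.695 + 0.205 = 0.9.
P(L ∩ S) = 0.215·0.695 + 0.09·0.205 = 0.149425 + 0.01845 = 0.167875.
P(L | S) = 0.167875 / 0.9 = 0.186528…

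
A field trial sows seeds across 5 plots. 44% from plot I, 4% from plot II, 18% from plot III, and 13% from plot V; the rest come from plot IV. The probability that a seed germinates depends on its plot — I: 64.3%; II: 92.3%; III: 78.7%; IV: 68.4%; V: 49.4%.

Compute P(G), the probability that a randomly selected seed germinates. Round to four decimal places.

P(IV) = 1 − (0.44 + 0.04 + 0.18 + 0.13) = 0.21.
P(G) = P(G|I)·P(I) + P(G|II)·P(II) + P(G|III)·P(III) + P(G|IV)·P(IV) + P(G|V)·P(V)
      = 0.643·0.44 + 0.923·0.04 + 0.787·0.18 + 0.684·0.21 + 0.494·0.13
      = 0.28292 + 0.03692 + 0.14166 + 0.14364 + 0.06422 = 0.66936

0.6694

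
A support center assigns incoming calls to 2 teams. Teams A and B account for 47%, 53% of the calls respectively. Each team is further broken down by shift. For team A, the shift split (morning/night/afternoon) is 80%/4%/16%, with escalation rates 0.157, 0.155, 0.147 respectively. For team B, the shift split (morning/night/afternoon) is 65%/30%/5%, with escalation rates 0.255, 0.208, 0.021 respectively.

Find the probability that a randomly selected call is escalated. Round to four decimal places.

P(E) ≈ 0.1945

P(E|A) = 0.8·0.157 + 0.04·0.155 + 0.16·0.147 = 0.1256 + 0.0062 + 0.02352 = 0.15532
P(E|B) = 0.65·0.255 + 0.3·0.208 + 0.05·0.021 = 0.16575 + 0.0624 + 0.00105 = 0.2292
Then overall,
P(E) = 0.47·0.15532 + 0.53·0.2292
      = 0.0730004 + 0.121476 = 0.1944764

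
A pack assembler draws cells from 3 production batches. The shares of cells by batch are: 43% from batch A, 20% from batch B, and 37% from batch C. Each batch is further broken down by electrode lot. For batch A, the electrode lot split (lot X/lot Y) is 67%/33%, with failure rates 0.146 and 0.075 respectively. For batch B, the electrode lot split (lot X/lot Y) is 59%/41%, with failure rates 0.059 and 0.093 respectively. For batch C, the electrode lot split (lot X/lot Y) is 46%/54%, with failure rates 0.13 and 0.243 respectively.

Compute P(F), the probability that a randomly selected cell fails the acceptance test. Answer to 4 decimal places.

0.1380

P(F|A) = 0.67·0.146 + 0.33·0.075 = 0.09782 + 0.02475 = 0.12257
P(F|B) = 0.59·0.059 + 0.41·0.093 = 0.03481 + 0.03813 = 0.07294
P(F|C) = 0.46·0.13 + 0.54·0.243 = 0.0598 + 0.13122 = 0.19102
Then overall,
P(F) = 0.43·0.12257 + 0.2·0.07294 + 0.37·0.19102
      = 0.0527051 + 0.014588 + 0.0706774 = 0.1379705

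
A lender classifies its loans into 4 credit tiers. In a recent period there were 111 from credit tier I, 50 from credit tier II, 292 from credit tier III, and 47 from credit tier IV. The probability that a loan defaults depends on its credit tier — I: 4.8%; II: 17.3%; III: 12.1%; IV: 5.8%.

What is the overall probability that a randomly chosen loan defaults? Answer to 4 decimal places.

Total: 111 + 50 + 292 + 47 = 500.
P(I) = 111/500 = 0.222. P(II) = 50/500 = 0.1. P(III) = 292/500 = 0.584. P(IV) = 47/500 = 0.094.
P(D) = P(D|I)·P(I) + P(D|II)·P(II) + P(D|III)·P(III) + P(D|IV)·P(IV)
      = 0.048·0.222 + 0.173·0.1 + 0.121·0.584 + 0.058·0.094
      = 0.010656 + 0.0173 + 0.070664 + 0.005452 = 0.104072

0.1041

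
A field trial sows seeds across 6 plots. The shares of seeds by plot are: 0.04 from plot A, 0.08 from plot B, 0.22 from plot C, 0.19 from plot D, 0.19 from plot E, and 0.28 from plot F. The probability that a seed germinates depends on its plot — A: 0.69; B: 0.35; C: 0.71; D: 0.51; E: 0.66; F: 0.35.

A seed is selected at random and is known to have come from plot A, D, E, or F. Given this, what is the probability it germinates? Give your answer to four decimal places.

P(G|S) ≈ 0.4970

Let S = {A, D, E, F}.
P(S) = 0.04 + 0.19 + 0.19 + 0.28 = 0.7.
P(G ∩ S) = 0.69·0.04 + 0.51·0.19 + 0.66·0.19 + 0.35·0.28 = 0.0276 + 0.0969 + 0.1254 + 0.098 = 0.3479.
P(G | S) = 0.3479 / 0.7 = 0.497000…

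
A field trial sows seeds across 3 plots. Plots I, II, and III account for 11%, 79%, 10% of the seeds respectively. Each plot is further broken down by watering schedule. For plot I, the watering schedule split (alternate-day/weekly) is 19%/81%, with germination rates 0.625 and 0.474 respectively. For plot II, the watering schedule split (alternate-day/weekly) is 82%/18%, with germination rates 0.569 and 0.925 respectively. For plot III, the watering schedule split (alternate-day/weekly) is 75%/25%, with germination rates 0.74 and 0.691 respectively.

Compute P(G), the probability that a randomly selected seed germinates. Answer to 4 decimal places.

0.6282

P(G|I) = 0.19·0.625 + 0.81·0.474 = 0.11875 + 0.38394 = 0.50269
P(G|II) = 0.82·0.569 + 0.18·0.925 = 0.46658 + 0.1665 = 0.63308
P(G|III) = 0.75·0.74 + 0.25·0.691 = 0.555 + 0.17275 = 0.72775
By total probability over the outer partition,
P(G) = 0.11·0.50269 + 0.79·0.63308 + 0.1·0.72775
      = 0.0552959 + 0.5001332 + 0.072775 = 0.6282041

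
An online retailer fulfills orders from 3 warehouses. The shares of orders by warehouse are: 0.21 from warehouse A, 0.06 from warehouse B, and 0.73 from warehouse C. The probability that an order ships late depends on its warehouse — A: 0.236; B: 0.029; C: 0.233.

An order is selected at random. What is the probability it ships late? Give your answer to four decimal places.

Summing over the partition,
P(L) = P(L|A)·P(A) + P(L|B)·P(B) + P(L|C)·P(C)
      = 0.236·0.21 + 0.029·0.06 + 0.233·0.73
      = 0.04956 + 0.00174 + 0.17009 = 0.22139

0.2214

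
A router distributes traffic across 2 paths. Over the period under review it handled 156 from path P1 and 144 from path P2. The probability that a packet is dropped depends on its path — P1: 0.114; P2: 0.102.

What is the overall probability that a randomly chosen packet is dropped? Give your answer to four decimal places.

Total: 156 + 144 = 300.
P(P1) = 156/300 = 0.52. P(P2) = 144/300 = 0.48.
P(L) = P(L|P1)·P(P1) + P(L|P2)·P(P2)
      = 0.114·0.52 + 0.102·0.48
      = 0.05928 + 0.04896 = 0.10824

0.1082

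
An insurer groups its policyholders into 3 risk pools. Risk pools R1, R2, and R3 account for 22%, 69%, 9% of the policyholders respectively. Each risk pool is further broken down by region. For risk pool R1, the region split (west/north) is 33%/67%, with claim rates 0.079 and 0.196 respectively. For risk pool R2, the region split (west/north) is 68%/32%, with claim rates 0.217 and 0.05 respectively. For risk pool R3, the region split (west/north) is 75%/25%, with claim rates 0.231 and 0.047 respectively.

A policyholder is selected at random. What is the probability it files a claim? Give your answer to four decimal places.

P(C) ≈ 0.1641

P(C|R1) = 0.33·0.079 + 0.67·0.196 = 0.02607 + 0.13132 = 0.15739
P(C|R2) = 0.68·0.217 + 0.32·0.05 = 0.14756 + 0.016 = 0.16356
P(C|R3) = 0.75·0.231 + 0.25·0.047 = 0.17325 + 0.01175 = 0.185
Then overall,
P(C) = 0.22·0.15739 + 0.69·0.16356 + 0.09·0.185
      = 0.0346258 + 0.1128564 + 0.01665 = 0.1641322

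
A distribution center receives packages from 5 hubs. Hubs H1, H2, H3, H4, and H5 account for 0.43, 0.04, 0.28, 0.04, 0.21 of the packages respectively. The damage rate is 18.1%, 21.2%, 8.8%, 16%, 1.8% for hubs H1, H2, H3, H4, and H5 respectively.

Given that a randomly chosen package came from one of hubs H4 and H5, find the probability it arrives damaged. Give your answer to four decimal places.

Let S = {H4, H5}.
P(S) = 0.04 + 0.21 = 0.25.
P(D ∩ S) = 0.16·0.04 + 0.018·0.21 = 0.0064 + 0.00378 = 0.01018.
P(D | S) = 0.01018 / 0.25 = 0.040720…

0.0407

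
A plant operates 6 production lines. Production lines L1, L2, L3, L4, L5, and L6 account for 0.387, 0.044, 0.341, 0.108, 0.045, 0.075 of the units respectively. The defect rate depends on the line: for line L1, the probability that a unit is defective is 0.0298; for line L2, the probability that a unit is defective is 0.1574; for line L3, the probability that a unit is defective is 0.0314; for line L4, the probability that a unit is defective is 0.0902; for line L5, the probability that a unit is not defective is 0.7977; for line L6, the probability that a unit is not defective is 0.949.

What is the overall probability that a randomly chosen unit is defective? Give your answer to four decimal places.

P(D) ≈ 0.0518

P(D|L5) = 1 − 0.7977 = 0.2023.
P(D|L6) = 1 − 0.949 = 0.051.
P(D) = P(D|L1)·P(L1) + P(D|L2)·P(L2) + P(D|L3)·P(L3) + P(D|L4)·P(L4) + P(D|L5)·P(L5) + P(D|L6)·P(L6)
      = 0.0298·0.387 + 0.1574·0.044 + 0.0314·0.341 + 0.0902·0.108 + 0.2023·0.045 + 0.051·0.075
      = 0.0115326 + 0.0069256 + 0.0107074 + 0.0097416 + 0.0091035 + 0.003825 = 0.0518357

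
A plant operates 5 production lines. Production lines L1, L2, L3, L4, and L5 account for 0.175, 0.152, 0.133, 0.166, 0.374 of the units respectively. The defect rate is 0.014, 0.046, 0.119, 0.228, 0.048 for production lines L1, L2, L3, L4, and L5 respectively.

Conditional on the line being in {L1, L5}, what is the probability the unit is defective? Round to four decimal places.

Let S = {L1, L5}.
P(S) = 0.175 + 0.374 = 0.549.
P(D ∩ S) = 0.014·0.175 + 0.048·0.374 = 0.00245 + 0.017952 = 0.020402.
P(D | S) = 0.020402 / 0.549 = 0.037162…

P(D|S) ≈ 0.0372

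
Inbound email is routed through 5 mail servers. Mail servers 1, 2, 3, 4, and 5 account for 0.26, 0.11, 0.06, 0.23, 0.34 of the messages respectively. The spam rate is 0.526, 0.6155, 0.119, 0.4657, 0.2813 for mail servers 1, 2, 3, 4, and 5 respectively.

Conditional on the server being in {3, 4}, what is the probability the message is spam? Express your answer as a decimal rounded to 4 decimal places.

P(S|J) ≈ 0.3940

Let J = {3, 4}.
P(J) = 0.06 + 0.23 = 0.29.
P(S ∩ J) = 0.119·0.06 + 0.4657·0.23 = 0.00714 + 0.107111 = 0.114251.
P(S | J) = 0.114251 / 0.29 = 0.393969…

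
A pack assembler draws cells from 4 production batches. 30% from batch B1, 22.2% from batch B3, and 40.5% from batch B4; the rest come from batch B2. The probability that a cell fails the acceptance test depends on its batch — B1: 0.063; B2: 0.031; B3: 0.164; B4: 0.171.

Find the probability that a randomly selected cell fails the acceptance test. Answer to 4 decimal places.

P(B2) = 1 − (0.3 + 0.222 + 0.405) = 0.073.
P(F) = P(F|B1)·P(B1) + P(F|B2)·P(B2) + P(F|B3)·P(B3) + P(F|B4)·P(B4)
      = 0.063·0.3 + 0.031·0.073 + 0.164·0.222 + 0.171·0.405
      = 0.0189 + 0.002263 + 0.036408 + 0.069255 = 0.126826

P(F) ≈ 0.1268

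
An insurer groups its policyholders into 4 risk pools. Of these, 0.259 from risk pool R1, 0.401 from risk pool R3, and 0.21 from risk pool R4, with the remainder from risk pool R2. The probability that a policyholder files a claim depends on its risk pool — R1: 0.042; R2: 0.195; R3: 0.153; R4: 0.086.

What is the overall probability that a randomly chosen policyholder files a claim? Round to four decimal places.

P(R2) = 1 − (0.259 + 0.401 + 0.21) = 0.13.
P(C) = P(C|R1)·P(R1) + P(C|R2)·P(R2) + P(C|R3)·P(R3) + P(C|R4)·P(R4)
      = 0.042·0.259 + 0.195·0.13 + 0.153·0.401 + 0.086·0.21
      = 0.010878 + 0.02535 + 0.061353 + 0.01806 = 0.115641

0.1156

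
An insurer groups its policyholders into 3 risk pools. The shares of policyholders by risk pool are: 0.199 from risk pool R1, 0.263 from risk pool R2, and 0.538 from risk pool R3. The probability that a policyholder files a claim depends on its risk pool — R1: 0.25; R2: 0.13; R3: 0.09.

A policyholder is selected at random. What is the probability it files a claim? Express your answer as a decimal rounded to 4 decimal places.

P(C) ≈ 0.1324

P(C) = P(C|R1)·P(R1) + P(C|R2)·P(R2) + P(C|R3)·P(R3)
      = 0.25·0.199 + 0.13·0.263 + 0.09·0.538
      = 0.04975 + 0.03419 + 0.04842 = 0.13236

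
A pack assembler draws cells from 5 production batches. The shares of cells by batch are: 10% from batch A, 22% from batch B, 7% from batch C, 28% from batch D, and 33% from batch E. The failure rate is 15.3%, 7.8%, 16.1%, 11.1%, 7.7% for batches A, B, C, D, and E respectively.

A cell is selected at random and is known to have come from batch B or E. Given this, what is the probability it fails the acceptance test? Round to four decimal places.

P(F|S) ≈ 0.0774

Let S = {B, E}.
P(S) = 0.22 + 0.33 = 0.55.
P(F ∩ S) = 0.078·0.22 + 0.077·0.33 = 0.01716 + 0.02541 = 0.04257.
P(F | S) = 0.04257 / 0.55 = 0.077400…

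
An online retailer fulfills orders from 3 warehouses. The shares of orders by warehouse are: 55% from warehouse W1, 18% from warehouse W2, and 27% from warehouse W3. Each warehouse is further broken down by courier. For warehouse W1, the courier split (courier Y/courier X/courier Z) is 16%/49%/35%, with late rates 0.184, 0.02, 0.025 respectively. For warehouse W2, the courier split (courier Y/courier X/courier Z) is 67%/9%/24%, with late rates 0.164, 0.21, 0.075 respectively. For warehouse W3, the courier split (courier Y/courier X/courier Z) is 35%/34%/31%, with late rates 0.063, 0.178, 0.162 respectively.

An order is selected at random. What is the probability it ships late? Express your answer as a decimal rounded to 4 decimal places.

0.0887

P(L|W1) = 0.16·0.184 + 0.49·0.02 + 0.35·0.025 = 0.02944 + 0.0098 + 0.00875 = 0.04799
P(L|W2) = 0.67·0.164 + 0.09·0.21 + 0.24·0.075 = 0.10988 + 0.0189 + 0.018 = 0.14678
P(L|W3) = 0.35·0.063 + 0.34·0.178 + 0.31·0.162 = 0.02205 + 0.06052 + 0.05022 = 0.13279
By total probability over the outer partition,
P(L) = 0.55·0.04799 + 0.18·0.14678 + 0.27·0.13279
      = 0.0263945 + 0.0264204 + 0.0358533 = 0.0886682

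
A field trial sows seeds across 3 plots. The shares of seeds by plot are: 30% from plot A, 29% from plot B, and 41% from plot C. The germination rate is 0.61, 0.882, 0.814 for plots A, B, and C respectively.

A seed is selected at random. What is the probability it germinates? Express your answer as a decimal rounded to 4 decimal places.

0.7725

P(G) = P(G|A)·P(A) + P(G|B)·P(B) + P(G|C)·P(C)
      = 0.61·0.3 + 0.882·0.29 + 0.814·0.41
      = 0.183 + 0.25578 + 0.33374 = 0.77252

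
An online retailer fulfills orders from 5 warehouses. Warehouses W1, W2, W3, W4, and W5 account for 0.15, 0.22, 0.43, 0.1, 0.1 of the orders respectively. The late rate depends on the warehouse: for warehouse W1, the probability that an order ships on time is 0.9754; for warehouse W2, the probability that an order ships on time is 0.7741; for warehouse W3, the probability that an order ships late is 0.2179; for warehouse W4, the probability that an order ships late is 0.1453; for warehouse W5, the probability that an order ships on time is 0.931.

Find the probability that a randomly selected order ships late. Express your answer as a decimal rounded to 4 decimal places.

P(L|W1) = 1 − 0.9754 = 0.0246.
P(L|W2) = 1 − 0.7741 = 0.2259.
P(L|W5) = 1 − 0.931 = 0.069.
P(L) = P(L|W1)·P(W1) + P(L|W2)·P(W2) + P(L|W3)·P(W3) + P(L|W4)·P(W4) + P(L|W5)·P(W5)
      = 0.0246·0.15 + 0.2259·0.22 + 0.2179·0.43 + 0.1453·0.1 + 0.069·0.1
      = 0.00369 + 0.049698 + 0.093697 + 0.01453 + 0.0069 = 0.168515

P(L) ≈ 0.1685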